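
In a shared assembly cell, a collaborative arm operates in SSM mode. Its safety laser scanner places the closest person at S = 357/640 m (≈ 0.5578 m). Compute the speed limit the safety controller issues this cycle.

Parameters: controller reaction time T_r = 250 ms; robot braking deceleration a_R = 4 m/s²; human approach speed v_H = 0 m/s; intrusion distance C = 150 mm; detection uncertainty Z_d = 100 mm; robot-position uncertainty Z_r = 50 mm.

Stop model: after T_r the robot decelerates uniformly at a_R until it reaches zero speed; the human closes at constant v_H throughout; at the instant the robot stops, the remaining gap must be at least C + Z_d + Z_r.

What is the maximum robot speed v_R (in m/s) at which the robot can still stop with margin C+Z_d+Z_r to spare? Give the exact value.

v_R_max = 3/4 m/s = 0.7500 m/s

collect terms ⇒ (1/8)·v_R² + (1/4)·v_R + (-33/128) = 0
  disc = (1/4)² − 4·(1/8)·(-33/128) = 49/256 ; √disc = 7/16
  v_R = (−(1/4) + 7/16) / (2·(1/8)) = 3/4 m/s
check:
stop time T_s = (3/4)/4 = 0.1875 s
robot in T_r: 0.7500·0.2500 = 0.1875 m
robot under decel: 0.7500²/(2·4.0000) = 0.0703 m
human over T_r+T_s: 0.0000·(0.2500+0.1875) = 0.0000 m
C+Z_d+Z_r = 0.1500+0.1000+0.0500 = 0.3000 m
sum ≈ 0.1875+0.0703+0.0000+0.3000 ≈ 0.5578 m = S ✓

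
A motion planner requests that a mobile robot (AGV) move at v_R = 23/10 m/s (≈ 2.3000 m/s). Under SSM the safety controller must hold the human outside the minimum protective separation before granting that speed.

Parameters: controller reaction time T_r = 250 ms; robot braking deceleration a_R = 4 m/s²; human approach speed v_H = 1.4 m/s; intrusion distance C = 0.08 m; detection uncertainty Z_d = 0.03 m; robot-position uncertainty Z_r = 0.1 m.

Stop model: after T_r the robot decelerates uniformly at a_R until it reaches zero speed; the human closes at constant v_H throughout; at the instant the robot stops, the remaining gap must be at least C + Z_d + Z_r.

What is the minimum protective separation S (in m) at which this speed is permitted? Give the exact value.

S_min = 2081/800 m = 2.6012 m

stop time T_s = (23/10)/4 = 0.5750 s
reaction-phase robot travel = 2.3000·0.2500 = 0.5750 m
robot under decel: 2.3000²/(2·4.0000) = 0.6613 m
human over T_r+T_s: 1.4000·(0.2500+0.5750) = 1.1550 m
C+Z_d+Z_r = 0.0800+0.0300+0.1000 = 0.2100 m
S_min ≈ 0.5750+0.6613+1.1550+0.2100  ⇒  S_min = 2081/800 m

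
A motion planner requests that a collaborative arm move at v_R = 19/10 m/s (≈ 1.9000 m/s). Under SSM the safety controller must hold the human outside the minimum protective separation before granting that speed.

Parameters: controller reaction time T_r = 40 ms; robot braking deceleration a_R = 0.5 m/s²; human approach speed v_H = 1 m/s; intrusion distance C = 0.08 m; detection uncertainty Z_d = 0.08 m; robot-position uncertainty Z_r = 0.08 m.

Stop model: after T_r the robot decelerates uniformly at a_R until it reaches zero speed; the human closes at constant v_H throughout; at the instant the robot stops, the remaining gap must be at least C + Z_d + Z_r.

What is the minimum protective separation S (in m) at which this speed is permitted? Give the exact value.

braking lasts T_s = (19/10)/(1/2) = 3.8000 s
robot in T_r: 1.9000·0.0400 = 0.0760 m
robot covers 1.9000·3.8000 − ½·0.5000·3.8000² = 3.6100 m while stopping
person approaches 1.0000·(0.0400+3.8000) = 3.8400 m
residual clearance needed = 0.0800+0.0800+0.0800 = 0.2400 m
S_min ≈ 0.0760+3.6100+3.8400+0.2400  ⇒  S_min = 3883/500 m

S_min = 3883/500 m = 7.7660 m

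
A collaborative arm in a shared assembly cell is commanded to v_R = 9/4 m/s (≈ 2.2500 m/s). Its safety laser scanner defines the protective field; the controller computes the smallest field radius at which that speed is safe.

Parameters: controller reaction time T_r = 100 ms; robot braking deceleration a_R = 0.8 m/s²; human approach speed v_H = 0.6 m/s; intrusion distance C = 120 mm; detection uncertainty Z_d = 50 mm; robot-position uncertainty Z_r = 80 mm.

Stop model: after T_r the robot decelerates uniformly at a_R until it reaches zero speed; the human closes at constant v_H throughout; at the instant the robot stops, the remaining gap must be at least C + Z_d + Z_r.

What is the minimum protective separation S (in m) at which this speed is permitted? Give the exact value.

S_min = 17237/3200 m = 5.3866 m

braking lasts T_s = (9/4)/(4/5) = 2.8125 s
robot in T_r: 2.2500·0.1000 = 0.2250 m
robot covers 2.2500·2.8125 − ½·0.8000·2.8125² = 3.1641 m while stopping
human over T_r+T_s: 0.6000·(0.1000+2.8125) = 1.7475 m
margins: 0.1200+0.0500+0.0800 = 0.2500 m
S_min ≈ 0.2250+3.1641+1.7475+0.2500  ⇒  S_min = 17237/3200 m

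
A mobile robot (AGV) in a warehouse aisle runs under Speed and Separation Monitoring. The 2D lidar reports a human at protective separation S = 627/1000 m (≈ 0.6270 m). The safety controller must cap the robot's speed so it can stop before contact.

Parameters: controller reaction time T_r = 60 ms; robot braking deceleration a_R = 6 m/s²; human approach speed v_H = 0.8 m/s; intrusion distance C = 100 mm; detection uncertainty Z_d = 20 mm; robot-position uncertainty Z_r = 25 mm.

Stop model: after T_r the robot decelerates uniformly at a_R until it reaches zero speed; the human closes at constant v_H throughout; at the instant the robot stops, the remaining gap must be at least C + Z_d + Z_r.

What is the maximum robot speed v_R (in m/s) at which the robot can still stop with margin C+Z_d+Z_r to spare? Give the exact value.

v_R_max = 7/5 m/s = 1.4000 m/s

at the boundary: (1/12)·v² + (29/150)·v + (-217/500) = 0
  disc = (29/150)² − 4·(1/12)·(-217/500) = 1024/5625 ; √disc = 32/75
  v_R = (−(29/150) + 32/75) / (2·(1/12)) = 7/5 m/s
check:
stop time T_s = (7/5)/6 = 0.2333 s
robot covers v_R·T_r = 1.4000·0.0600 = 0.0840 m before braking
braking distance = 1.4000²/(2·6.0000) = 0.1633 m
human closes 0.8000·0.2933 = 0.2347 m
C+Z_d+Z_r = 0.1000+0.0200+0.0250 = 0.1450 m
sum ≈ 0.0840+0.1633+0.2347+0.1450 ≈ 0.6270 m = S ✓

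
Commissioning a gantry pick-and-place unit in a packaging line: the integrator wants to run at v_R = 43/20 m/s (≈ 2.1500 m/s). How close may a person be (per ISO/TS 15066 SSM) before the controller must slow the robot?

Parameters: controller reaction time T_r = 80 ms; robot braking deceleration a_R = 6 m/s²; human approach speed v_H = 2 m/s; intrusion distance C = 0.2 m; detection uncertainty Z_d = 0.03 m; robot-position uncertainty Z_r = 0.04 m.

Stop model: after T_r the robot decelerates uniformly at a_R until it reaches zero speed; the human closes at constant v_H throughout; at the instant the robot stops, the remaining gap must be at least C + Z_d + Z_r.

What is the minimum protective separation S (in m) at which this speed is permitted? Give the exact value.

S_min = 13631/8000 m = 1.7039 m

stop time T_s = (43/20)/6 = 0.3583 s
robot in T_r: 2.1500·0.0800 = 0.1720 m
robot covers 2.1500·0.3583 − ½·6.0000·0.3583² = 0.3852 m while stopping
human closes 2.0000·0.4383 = 0.8767 m
residual clearance needed = 0.2000+0.0300+0.0400 = 0.2700 m
S_min ≈ 0.1720+0.3852+0.8767+0.2700  ⇒  S_min = 13631/8000 m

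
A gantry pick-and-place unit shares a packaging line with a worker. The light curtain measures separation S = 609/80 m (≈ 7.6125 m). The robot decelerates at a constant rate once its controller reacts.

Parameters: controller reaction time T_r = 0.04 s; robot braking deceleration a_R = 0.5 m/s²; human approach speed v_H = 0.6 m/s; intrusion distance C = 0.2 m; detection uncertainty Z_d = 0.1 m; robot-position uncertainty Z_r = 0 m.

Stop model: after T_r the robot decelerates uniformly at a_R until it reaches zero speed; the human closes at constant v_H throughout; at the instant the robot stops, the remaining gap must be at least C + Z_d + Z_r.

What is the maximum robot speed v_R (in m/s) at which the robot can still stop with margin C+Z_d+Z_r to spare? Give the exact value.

collect terms ⇒ (1)·v_R² + (31/25)·v_R + (-14577/2000) = 0
  disc = (31/25)² − 4·(1)·(-14577/2000) = 76729/2500 ; √disc = 277/50
  v_R = (−(31/25) + 277/50) / (2·(1)) = 43/20 m/s
check:
stop time T_s = (43/20)/(1/2) = 4.3000 s
robot in T_r: 2.1500·0.0400 = 0.0860 m
braking distance = 2.1500²/(2·0.5000) = 4.6225 m
person approaches 0.6000·(0.0400+4.3000) = 2.6040 m
residual clearance needed = 0.2000+0.1000+0.0000 = 0.3000 m
sum ≈ 0.0860+4.6225+2.6040+0.3000 ≈ 7.6125 m = S ✓

v_R_max = 43/20 m/s = 2.1500 m/s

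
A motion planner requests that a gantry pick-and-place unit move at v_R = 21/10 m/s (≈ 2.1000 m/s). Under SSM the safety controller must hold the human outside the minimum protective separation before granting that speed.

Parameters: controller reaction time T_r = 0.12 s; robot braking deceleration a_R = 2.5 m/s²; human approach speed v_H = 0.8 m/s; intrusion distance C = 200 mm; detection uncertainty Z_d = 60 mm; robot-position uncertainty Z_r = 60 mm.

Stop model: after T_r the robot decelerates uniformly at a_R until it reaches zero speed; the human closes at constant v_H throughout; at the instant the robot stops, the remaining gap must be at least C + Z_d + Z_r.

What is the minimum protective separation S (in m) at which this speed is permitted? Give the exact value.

S_min = 1111/500 m = 2.2220 m

stop time T_s = (21/10)/(5/2) = 0.8400 s
robot in T_r: 2.1000·0.1200 = 0.2520 m
robot under decel: 2.1000²/(2·2.5000) = 0.8820 m
person approaches 0.8000·(0.1200+0.8400) = 0.7680 m
margins: 0.2000+0.0600+0.0600 = 0.3200 m
S_min ≈ 0.2520+0.8820+0.7680+0.3200  ⇒  S_min = 1111/500 m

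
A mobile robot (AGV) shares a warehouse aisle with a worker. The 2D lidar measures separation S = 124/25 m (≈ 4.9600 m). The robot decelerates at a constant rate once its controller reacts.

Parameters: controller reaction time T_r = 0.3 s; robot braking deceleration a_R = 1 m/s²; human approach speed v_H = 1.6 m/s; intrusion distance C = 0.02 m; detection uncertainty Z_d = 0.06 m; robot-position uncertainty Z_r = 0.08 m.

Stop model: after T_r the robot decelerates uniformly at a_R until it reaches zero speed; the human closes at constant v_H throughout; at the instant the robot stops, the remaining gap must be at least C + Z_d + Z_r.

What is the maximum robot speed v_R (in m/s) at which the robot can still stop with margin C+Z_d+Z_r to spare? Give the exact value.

v_R_max = 8/5 m/s = 1.6000 m/s

at the boundary: (1/2)·v² + (19/10)·v + (-108/25) = 0
  disc = (19/10)² − 4·(1/2)·(-108/25) = 49/4 ; √disc = 7/2
  v_R = (−(19/10) + 7/2) / (2·(1/2)) = 8/5 m/s
check:
braking lasts T_s = (8/5)/1 = 1.6000 s
robot covers v_R·T_r = 1.6000·0.3000 = 0.4800 m before braking
braking distance = 1.6000²/(2·1.0000) = 1.2800 m
person approaches 1.6000·(0.3000+1.6000) = 3.0400 m
residual clearance needed = 0.0200+0.0600+0.0800 = 0.1600 m
sum ≈ 0.4800+1.2800+3.0400+0.1600 ≈ 4.9600 m = S ✓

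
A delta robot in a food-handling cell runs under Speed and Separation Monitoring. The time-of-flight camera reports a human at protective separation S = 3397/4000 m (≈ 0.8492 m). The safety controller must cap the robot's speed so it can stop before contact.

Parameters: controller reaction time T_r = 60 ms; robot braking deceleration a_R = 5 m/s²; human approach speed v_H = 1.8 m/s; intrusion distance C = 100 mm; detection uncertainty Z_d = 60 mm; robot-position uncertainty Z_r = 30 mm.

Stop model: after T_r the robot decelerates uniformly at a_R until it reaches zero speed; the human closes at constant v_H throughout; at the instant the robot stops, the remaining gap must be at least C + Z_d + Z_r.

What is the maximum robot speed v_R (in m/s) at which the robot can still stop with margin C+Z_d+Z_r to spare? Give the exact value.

quadratic (1/10)·v² + (21/50)·v + (-441/800) = 0
  disc = (21/50)² − 4·(1/10)·(-441/800) = 3969/10000 ; √disc = 63/100
  v_R = (−(21/50) + 63/100) / (2·(1/10)) = 21/20 m/s
check:
braking lasts T_s = (21/20)/5 = 0.2100 s
robot in T_r: 1.0500·0.0600 = 0.0630 m
robot under decel: 1.0500²/(2·5.0000) = 0.1103 m
human over T_r+T_s: 1.8000·(0.0600+0.2100) = 0.4860 m
C+Z_d+Z_r = 0.1000+0.0600+0.0300 = 0.1900 m
sum ≈ 0.0630+0.1103+0.4860+0.1900 ≈ 0.8492 m = S ✓

v_R_max = 21/20 m/s = 1.0500 m/s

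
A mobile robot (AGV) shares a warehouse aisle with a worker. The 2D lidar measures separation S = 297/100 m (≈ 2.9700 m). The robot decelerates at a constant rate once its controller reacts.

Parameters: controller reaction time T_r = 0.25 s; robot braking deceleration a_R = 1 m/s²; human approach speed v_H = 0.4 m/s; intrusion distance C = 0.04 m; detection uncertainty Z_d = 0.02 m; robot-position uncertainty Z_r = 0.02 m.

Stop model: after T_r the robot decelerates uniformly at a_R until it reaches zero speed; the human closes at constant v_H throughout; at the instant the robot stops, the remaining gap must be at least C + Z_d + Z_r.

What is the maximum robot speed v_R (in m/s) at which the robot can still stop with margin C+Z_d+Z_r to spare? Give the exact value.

collect terms ⇒ (1/2)·v_R² + (13/20)·v_R + (-279/100) = 0
  disc = (13/20)² − 4·(1/2)·(-279/100) = 2401/400 ; √disc = 49/20
  v_R = (−(13/20) + 49/20) / (2·(1/2)) = 9/5 m/s
check:
braking lasts T_s = (9/5)/1 = 1.8000 s
robot in T_r: 1.8000·0.2500 = 0.4500 m
robot under decel: 1.8000²/(2·1.0000) = 1.6200 m
human over T_r+T_s: 0.4000·(0.2500+1.8000) = 0.8200 m
C+Z_d+Z_r = 0.0400+0.0200+0.0200 = 0.0800 m
sum ≈ 0.4500+1.6200+0.8200+0.0800 ≈ 2.9700 m = S ✓

v_R_max = 9/5 m/s = 1.8000 m/s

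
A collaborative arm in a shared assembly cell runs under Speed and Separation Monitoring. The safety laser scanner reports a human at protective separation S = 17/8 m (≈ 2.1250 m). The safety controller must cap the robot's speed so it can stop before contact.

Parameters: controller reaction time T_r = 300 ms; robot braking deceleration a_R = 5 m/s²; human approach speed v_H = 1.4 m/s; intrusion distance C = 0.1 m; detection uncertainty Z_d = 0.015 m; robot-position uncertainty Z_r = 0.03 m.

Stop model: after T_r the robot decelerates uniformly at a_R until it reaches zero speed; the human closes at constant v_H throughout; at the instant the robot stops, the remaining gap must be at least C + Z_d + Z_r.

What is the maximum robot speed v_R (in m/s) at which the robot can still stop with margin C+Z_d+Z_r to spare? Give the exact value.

collect terms ⇒ (1/10)·v_R² + (29/50)·v_R + (-39/25) = 0
  disc = (29/50)² − 4·(1/10)·(-39/25) = 2401/2500 ; √disc = 49/50
  v_R = (−(29/50) + 49/50) / (2·(1/10)) = 2 m/s
check:
stop time T_s = 2/5 = 0.4000 s
reaction-phase robot travel = 2.0000·0.3000 = 0.6000 m
robot covers 2.0000·0.4000 − ½·5.0000·0.4000² = 0.4000 m while stopping
human closes 1.4000·0.7000 = 0.9800 m
C+Z_d+Z_r = 0.1000+0.0150+0.0300 = 0.1450 m
sum ≈ 0.6000+0.4000+0.9800+0.1450 ≈ 2.1250 m = S ✓

v_R_max = 2 m/s = 2.0000 m/s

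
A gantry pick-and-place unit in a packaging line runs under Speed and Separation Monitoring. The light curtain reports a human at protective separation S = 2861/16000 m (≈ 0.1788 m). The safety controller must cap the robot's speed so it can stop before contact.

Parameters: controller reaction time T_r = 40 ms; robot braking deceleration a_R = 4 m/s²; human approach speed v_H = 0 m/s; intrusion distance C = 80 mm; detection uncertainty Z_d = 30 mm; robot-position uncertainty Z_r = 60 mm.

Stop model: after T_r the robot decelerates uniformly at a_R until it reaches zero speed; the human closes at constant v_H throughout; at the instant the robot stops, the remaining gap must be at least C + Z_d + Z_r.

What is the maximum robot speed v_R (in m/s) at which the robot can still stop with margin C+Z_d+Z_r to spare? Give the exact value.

v_R_max = 3/20 m/s = 0.1500 m/s

collect terms ⇒ (1/8)·v_R² + (1/25)·v_R + (-141/16000) = 0
  disc = (1/25)² − 4·(1/8)·(-141/16000) = 961/160000 ; √disc = 31/400
  v_R = (−(1/25) + 31/400) / (2·(1/8)) = 3/20 m/s
check:
T_s = v_R/a_R = (3/20)/4 = 0.0375 s
robot covers v_R·T_r = 0.1500·0.0400 = 0.0060 m before braking
robot covers 0.1500·0.0375 − ½·4.0000·0.0375² = 0.0028 m while stopping
human closes 0.0000·0.0775 = 0.0000 m
residual clearance needed = 0.0800+0.0300+0.0600 = 0.1700 m
sum ≈ 0.0060+0.0028+0.0000+0.1700 ≈ 0.1788 m = S ✓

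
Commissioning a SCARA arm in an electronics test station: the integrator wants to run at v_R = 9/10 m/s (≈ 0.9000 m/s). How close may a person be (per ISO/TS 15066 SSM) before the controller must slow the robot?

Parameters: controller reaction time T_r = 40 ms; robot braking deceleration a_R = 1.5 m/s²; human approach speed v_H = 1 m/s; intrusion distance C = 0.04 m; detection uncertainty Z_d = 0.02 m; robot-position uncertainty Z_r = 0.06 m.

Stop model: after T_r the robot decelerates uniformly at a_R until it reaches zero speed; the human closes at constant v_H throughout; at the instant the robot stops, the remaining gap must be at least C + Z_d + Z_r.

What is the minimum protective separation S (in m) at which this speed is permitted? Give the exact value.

braking lasts T_s = (9/10)/(3/2) = 0.6000 s
reaction-phase robot travel = 0.9000·0.0400 = 0.0360 m
robot covers 0.9000·0.6000 − ½·1.5000·0.6000² = 0.2700 m while stopping
human closes 1.0000·0.6400 = 0.6400 m
residual clearance needed = 0.0400+0.0200+0.0600 = 0.1200 m
S_min ≈ 0.0360+0.2700+0.6400+0.1200  ⇒  S_min = 533/500 m

S_min = 533/500 m = 1.0660 m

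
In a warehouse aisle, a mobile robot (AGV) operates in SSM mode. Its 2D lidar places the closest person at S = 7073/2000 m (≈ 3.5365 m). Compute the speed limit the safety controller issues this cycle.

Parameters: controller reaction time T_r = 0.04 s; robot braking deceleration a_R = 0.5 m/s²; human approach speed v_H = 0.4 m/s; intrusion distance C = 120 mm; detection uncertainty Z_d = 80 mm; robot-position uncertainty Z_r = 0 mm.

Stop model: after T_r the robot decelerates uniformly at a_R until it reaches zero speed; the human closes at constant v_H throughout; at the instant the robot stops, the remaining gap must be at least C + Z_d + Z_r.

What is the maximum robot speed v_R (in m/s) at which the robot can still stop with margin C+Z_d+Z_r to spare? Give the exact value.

v_R_max = 29/20 m/s = 1.4500 m/s

quadratic (1)·v² + (21/25)·v + (-6641/2000) = 0
  disc = (21/25)² − 4·(1)·(-6641/2000) = 34969/2500 ; √disc = 187/50
  v_R = (−(21/25) + 187/50) / (2·(1)) = 29/20 m/s
check:
braking lasts T_s = (29/20)/(1/2) = 2.9000 s
robot covers v_R·T_r = 1.4500·0.0400 = 0.0580 m before braking
braking distance = 1.4500²/(2·0.5000) = 2.1025 m
human closes 0.4000·2.9400 = 1.1760 m
C+Z_d+Z_r = 0.1200+0.0800+0.0000 = 0.2000 m
sum ≈ 0.0580+2.1025+1.1760+0.2000 ≈ 3.5365 m = S ✓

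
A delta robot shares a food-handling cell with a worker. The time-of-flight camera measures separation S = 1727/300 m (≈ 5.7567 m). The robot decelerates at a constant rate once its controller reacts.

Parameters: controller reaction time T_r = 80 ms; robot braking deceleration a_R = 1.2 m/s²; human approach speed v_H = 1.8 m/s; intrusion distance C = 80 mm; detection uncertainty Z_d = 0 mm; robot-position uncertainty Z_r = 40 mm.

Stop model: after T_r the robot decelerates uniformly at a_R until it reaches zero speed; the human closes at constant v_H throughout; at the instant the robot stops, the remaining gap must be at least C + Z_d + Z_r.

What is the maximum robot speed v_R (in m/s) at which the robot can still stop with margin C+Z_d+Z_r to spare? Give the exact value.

v_R_max = 11/5 m/s = 2.2000 m/s

at the boundary: (5/12)·v² + (79/50)·v + (-8239/1500) = 0
  disc = (79/50)² − 4·(5/12)·(-8239/1500) = 65536/5625 ; √disc = 256/75
  v_R = (−(79/50) + 256/75) / (2·(5/12)) = 11/5 m/s
check:
stop time T_s = (11/5)/(6/5) = 1.8333 s
robot covers v_R·T_r = 2.2000·0.0800 = 0.1760 m before braking
robot covers 2.2000·1.8333 − ½·1.2000·1.8333² = 2.0167 m while stopping
human closes 1.8000·1.9133 = 3.4440 m
margins: 0.0800+0.0000+0.0400 = 0.1200 m
sum ≈ 0.1760+2.0167+3.4440+0.1200 ≈ 5.7567 m = S ✓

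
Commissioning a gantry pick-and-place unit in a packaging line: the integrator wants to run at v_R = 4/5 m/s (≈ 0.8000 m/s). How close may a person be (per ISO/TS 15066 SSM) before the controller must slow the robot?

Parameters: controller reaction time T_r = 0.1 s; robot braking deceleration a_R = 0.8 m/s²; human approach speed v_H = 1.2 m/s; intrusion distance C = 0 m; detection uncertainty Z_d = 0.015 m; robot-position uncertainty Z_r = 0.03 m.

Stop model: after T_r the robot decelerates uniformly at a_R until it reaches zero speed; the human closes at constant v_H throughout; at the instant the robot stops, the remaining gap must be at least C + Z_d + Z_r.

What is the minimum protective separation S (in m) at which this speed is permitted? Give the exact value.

S_min = 369/200 m = 1.8450 m

stop time T_s = (4/5)/(4/5) = 1.0000 s
robot covers v_R·T_r = 0.8000·0.1000 = 0.0800 m before braking
braking distance = 0.8000²/(2·0.8000) = 0.4000 m
human over T_r+T_s: 1.2000·(0.1000+1.0000) = 1.3200 m
residual clearance needed = 0.0000+0.0150+0.0300 = 0.0450 m
S_min ≈ 0.0800+0.4000+1.3200+0.0450  ⇒  S_min = 369/200 m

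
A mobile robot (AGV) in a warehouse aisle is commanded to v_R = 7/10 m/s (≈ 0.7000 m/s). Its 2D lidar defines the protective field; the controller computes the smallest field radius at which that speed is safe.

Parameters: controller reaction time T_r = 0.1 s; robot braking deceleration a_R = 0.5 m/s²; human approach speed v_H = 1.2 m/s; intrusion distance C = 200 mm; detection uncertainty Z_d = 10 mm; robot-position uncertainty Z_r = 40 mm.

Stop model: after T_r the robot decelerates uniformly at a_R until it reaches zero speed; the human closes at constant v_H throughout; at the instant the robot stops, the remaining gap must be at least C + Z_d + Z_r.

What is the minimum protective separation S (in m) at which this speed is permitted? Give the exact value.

S_min = 261/100 m = 2.6100 m

braking lasts T_s = (7/10)/(1/2) = 1.4000 s
robot covers v_R·T_r = 0.7000·0.1000 = 0.0700 m before braking
robot under decel: 0.7000²/(2·0.5000) = 0.4900 m
person approaches 1.2000·(0.1000+1.4000) = 1.8000 m
residual clearance needed = 0.2000+0.0100+0.0400 = 0.2500 m
S_min ≈ 0.0700+0.4900+1.8000+0.2500  ⇒  S_min = 261/100 m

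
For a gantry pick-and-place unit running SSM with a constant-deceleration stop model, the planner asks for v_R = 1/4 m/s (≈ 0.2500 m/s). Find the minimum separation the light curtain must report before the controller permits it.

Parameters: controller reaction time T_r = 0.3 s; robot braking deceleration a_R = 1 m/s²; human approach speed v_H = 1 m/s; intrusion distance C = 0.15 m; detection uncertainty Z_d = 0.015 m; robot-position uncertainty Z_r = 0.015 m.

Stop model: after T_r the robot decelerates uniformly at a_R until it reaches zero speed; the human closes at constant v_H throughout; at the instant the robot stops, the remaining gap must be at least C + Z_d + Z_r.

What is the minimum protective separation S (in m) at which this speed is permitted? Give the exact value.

S_min = 669/800 m = 0.8363 m

T_s = v_R/a_R = (1/4)/1 = 0.2500 s
robot in T_r: 0.2500·0.3000 = 0.0750 m
robot under decel: 0.2500²/(2·1.0000) = 0.0312 m
human over T_r+T_s: 1.0000·(0.3000+0.2500) = 0.5500 m
residual clearance needed = 0.1500+0.0150+0.0150 = 0.1800 m
S_min ≈ 0.0750+0.0312+0.5500+0.1800  ⇒  S_min = 669/800 m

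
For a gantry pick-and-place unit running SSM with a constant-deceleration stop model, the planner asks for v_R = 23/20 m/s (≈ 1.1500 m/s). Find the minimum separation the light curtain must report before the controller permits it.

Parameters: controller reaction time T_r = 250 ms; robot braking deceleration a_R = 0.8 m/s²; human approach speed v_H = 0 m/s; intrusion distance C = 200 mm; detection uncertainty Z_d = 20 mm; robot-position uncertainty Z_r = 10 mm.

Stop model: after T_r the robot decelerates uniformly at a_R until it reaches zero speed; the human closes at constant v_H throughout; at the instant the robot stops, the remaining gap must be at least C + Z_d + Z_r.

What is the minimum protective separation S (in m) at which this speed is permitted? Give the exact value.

T_s = v_R/a_R = (23/20)/(4/5) = 1.4375 s
robot covers v_R·T_r = 1.1500·0.2500 = 0.2875 m before braking
robot covers 1.1500·1.4375 − ½·0.8000·1.4375² = 0.8266 m while stopping
human over T_r+T_s: 0.0000·(0.2500+1.4375) = 0.0000 m
margins: 0.2000+0.0200+0.0100 = 0.2300 m
S_min ≈ 0.2875+0.8266+0.0000+0.2300  ⇒  S_min = 4301/3200 m

S_min = 4301/3200 m = 1.3441 m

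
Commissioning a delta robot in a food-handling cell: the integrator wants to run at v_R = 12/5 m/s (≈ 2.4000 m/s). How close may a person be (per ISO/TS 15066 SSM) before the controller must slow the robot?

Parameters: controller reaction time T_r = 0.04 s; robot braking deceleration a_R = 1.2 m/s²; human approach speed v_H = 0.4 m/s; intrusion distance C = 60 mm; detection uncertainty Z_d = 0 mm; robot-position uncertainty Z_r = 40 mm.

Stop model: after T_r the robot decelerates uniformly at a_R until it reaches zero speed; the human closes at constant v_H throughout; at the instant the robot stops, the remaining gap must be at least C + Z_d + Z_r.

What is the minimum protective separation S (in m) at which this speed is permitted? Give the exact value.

S_min = 853/250 m = 3.4120 m

stop time T_s = (12/5)/(6/5) = 2.0000 s
reaction-phase robot travel = 2.4000·0.0400 = 0.0960 m
robot under decel: 2.4000²/(2·1.2000) = 2.4000 m
person approaches 0.4000·(0.0400+2.0000) = 0.8160 m
residual clearance needed = 0.0600+0.0000+0.0400 = 0.1000 m
S_min ≈ 0.0960+2.4000+0.8160+0.1000  ⇒  S_min = 853/250 m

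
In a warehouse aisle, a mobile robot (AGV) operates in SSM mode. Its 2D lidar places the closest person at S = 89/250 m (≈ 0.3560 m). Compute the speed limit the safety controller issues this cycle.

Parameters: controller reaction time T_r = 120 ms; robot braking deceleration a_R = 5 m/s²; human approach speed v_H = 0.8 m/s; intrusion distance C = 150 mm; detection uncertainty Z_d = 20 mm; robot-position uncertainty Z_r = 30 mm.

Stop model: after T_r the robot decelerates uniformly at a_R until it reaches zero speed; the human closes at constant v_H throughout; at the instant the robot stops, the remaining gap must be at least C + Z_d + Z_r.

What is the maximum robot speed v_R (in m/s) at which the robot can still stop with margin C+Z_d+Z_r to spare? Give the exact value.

v_R_max = 1/5 m/s = 0.2000 m/s

collect terms ⇒ (1/10)·v_R² + (7/25)·v_R + (-3/50) = 0
  disc = (7/25)² − 4·(1/10)·(-3/50) = 64/625 ; √disc = 8/25
  v_R = (−(7/25) + 8/25) / (2·(1/10)) = 1/5 m/s
check:
stop time T_s = (1/5)/5 = 0.0400 s
robot covers v_R·T_r = 0.2000·0.1200 = 0.0240 m before braking
robot under decel: 0.2000²/(2·5.0000) = 0.0040 m
person approaches 0.8000·(0.1200+0.0400) = 0.1280 m
residual clearance needed = 0.1500+0.0200+0.0300 = 0.2000 m
sum ≈ 0.0240+0.0040+0.1280+0.2000 ≈ 0.3560 m = S ✓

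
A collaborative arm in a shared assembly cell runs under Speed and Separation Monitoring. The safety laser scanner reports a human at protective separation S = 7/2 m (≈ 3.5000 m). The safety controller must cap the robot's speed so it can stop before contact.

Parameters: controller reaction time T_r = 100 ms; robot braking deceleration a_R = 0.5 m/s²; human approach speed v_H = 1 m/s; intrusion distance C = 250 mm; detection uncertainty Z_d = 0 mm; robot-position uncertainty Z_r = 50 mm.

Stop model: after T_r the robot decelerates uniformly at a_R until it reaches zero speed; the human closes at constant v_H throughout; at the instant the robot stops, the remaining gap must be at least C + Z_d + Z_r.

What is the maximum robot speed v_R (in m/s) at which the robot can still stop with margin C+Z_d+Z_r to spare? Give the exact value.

at the boundary: (1)·v² + (21/10)·v + (-31/10) = 0
  disc = (21/10)² − 4·(1)·(-31/10) = 1681/100 ; √disc = 41/10
  v_R = (−(21/10) + 41/10) / (2·(1)) = 1 m/s
check:
braking lasts T_s = 1/(1/2) = 2.0000 s
robot covers v_R·T_r = 1.0000·0.1000 = 0.1000 m before braking
braking distance = 1.0000²/(2·0.5000) = 1.0000 m
person approaches 1.0000·(0.1000+2.0000) = 2.1000 m
residual clearance needed = 0.2500+0.0000+0.0500 = 0.3000 m
sum ≈ 0.1000+1.0000+2.1000+0.3000 ≈ 3.5000 m = S ✓

v_R_max = 1 m/s = 1.0000 m/s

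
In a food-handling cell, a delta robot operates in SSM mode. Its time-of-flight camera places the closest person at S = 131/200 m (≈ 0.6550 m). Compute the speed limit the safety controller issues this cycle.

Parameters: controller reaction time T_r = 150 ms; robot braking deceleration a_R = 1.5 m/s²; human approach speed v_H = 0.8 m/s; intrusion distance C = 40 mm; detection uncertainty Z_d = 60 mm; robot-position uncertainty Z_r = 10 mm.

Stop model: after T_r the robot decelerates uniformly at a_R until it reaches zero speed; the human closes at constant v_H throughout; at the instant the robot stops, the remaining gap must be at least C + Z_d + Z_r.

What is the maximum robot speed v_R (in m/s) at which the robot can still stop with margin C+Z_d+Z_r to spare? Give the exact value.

v_R_max = 1/2 m/s = 0.5000 m/s

quadratic (1/3)·v² + (41/60)·v + (-17/40) = 0
  disc = (41/60)² − 4·(1/3)·(-17/40) = 3721/3600 ; √disc = 61/60
  v_R = (−(41/60) + 61/60) / (2·(1/3)) = 1/2 m/s
check:
T_s = v_R/a_R = (1/2)/(3/2) = 0.3333 s
robot in T_r: 0.5000·0.1500 = 0.0750 m
robot under decel: 0.5000²/(2·1.5000) = 0.0833 m
human over T_r+T_s: 0.8000·(0.1500+0.3333) = 0.3867 m
residual clearance needed = 0.0400+0.0600+0.0100 = 0.1100 m
sum ≈ 0.0750+0.0833+0.3867+0.1100 ≈ 0.6550 m = S ✓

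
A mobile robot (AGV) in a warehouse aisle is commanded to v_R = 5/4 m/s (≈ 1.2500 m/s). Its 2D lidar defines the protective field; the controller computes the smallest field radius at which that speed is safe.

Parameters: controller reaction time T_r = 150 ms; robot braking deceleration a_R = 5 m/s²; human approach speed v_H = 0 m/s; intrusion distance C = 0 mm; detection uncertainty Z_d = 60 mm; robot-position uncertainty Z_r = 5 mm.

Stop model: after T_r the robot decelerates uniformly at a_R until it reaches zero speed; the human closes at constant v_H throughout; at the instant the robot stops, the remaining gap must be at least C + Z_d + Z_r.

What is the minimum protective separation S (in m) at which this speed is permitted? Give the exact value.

S_min = 327/800 m = 0.4088 m

T_s = v_R/a_R = (5/4)/5 = 0.2500 s
robot covers v_R·T_r = 1.2500·0.1500 = 0.1875 m before braking
braking distance = 1.2500²/(2·5.0000) = 0.1562 m
human closes 0.0000·0.4000 = 0.0000 m
residual clearance needed = 0.0000+0.0600+0.0050 = 0.0650 m
S_min ≈ 0.1875+0.1562+0.0000+0.0650  ⇒  S_min = 327/800 m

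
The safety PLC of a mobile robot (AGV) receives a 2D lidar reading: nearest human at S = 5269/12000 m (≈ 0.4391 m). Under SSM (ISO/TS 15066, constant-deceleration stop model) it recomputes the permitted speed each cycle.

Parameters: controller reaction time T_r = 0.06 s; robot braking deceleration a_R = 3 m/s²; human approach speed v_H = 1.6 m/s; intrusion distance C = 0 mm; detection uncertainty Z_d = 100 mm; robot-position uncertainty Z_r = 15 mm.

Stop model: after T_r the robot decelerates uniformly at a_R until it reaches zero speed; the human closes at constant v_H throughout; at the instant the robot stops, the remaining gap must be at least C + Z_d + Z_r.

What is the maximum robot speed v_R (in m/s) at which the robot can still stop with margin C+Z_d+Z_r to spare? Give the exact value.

collect terms ⇒ (1/6)·v_R² + (89/150)·v_R + (-2737/12000) = 0
  disc = (89/150)² − 4·(1/6)·(-2737/12000) = 5041/10000 ; √disc = 71/100
  v_R = (−(89/150) + 71/100) / (2·(1/6)) = 7/20 m/s
check:
stop time T_s = (7/20)/3 = 0.1167 s
robot covers v_R·T_r = 0.3500·0.0600 = 0.0210 m before braking
robot under decel: 0.3500²/(2·3.0000) = 0.0204 m
person approaches 1.6000·(0.0600+0.1167) = 0.2827 m
residual clearance needed = 0.0000+0.1000+0.0150 = 0.1150 m
sum ≈ 0.0210+0.0204+0.2827+0.1150 ≈ 0.4391 m = S ✓

v_R_max = 7/20 m/s = 0.3500 m/s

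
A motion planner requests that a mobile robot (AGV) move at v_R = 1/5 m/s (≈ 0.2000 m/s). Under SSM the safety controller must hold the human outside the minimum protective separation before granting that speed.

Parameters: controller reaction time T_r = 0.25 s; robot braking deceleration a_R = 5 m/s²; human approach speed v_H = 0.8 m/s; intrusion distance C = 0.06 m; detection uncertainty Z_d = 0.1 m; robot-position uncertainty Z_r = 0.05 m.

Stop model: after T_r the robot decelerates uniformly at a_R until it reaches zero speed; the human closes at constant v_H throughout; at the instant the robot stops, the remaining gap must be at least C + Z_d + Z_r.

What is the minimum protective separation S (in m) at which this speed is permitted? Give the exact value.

S_min = 62/125 m = 0.4960 m

T_s = v_R/a_R = (1/5)/5 = 0.0400 s
robot in T_r: 0.2000·0.2500 = 0.0500 m
braking distance = 0.2000²/(2·5.0000) = 0.0040 m
human over T_r+T_s: 0.8000·(0.2500+0.0400) = 0.2320 m
C+Z_d+Z_r = 0.0600+0.1000+0.0500 = 0.2100 m
S_min ≈ 0.0500+0.0040+0.2320+0.2100  ⇒  S_min = 62/125 m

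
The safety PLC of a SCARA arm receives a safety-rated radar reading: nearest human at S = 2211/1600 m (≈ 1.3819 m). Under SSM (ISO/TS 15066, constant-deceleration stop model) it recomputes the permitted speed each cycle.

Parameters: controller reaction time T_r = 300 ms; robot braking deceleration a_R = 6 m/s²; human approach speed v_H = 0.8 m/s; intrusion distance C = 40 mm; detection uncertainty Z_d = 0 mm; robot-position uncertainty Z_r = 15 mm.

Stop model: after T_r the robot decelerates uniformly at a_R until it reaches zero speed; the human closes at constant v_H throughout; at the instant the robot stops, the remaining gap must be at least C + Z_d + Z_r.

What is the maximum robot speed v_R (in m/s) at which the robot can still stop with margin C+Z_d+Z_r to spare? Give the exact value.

at the boundary: (1/12)·v² + (13/30)·v + (-1739/1600) = 0
  disc = (13/30)² − 4·(1/12)·(-1739/1600) = 7921/14400 ; √disc = 89/120
  v_R = (−(13/30) + 89/120) / (2·(1/12)) = 37/20 m/s
check:
stop time T_s = (37/20)/6 = 0.3083 s
reaction-phase robot travel = 1.8500·0.3000 = 0.5550 m
robot under decel: 1.8500²/(2·6.0000) = 0.2852 m
human over T_r+T_s: 0.8000·(0.3000+0.3083) = 0.4867 m
residual clearance needed = 0.0400+0.0000+0.0150 = 0.0550 m
sum ≈ 0.5550+0.2852+0.4867+0.0550 ≈ 1.3819 m = S ✓

v_R_max = 37/20 m/s = 1.8500 m/s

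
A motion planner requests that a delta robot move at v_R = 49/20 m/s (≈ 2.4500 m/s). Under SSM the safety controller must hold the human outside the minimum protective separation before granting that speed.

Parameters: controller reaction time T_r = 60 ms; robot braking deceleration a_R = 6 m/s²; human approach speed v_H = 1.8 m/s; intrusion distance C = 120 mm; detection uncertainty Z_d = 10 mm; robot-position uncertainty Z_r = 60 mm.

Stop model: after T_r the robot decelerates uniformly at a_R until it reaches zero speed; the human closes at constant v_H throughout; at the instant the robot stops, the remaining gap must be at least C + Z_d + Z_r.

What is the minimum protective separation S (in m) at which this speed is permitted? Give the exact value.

braking lasts T_s = (49/20)/6 = 0.4083 s
reaction-phase robot travel = 2.4500·0.0600 = 0.1470 m
braking distance = 2.4500²/(2·6.0000) = 0.5002 m
human closes 1.8000·0.4683 = 0.8430 m
C+Z_d+Z_r = 0.1200+0.0100+0.0600 = 0.1900 m
S_min ≈ 0.1470+0.5002+0.8430+0.1900  ⇒  S_min = 1613/960 m

S_min = 1613/960 m = 1.6802 m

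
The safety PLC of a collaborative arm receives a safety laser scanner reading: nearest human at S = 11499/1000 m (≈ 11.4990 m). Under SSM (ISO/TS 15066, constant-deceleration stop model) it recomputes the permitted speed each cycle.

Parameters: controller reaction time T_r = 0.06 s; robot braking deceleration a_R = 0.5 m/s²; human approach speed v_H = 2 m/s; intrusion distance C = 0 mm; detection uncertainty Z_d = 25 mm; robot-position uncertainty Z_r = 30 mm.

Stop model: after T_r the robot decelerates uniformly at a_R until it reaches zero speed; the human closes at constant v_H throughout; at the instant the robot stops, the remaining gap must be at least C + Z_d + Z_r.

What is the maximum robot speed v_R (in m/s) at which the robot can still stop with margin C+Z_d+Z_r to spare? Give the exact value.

v_R_max = 19/10 m/s = 1.9000 m/s

collect terms ⇒ (1)·v_R² + (203/50)·v_R + (-2831/250) = 0
  disc = (203/50)² − 4·(1)·(-2831/250) = 154449/2500 ; √disc = 393/50
  v_R = (−(203/50) + 393/50) / (2·(1)) = 19/10 m/s
check:
T_s = v_R/a_R = (19/10)/(1/2) = 3.8000 s
robot covers v_R·T_r = 1.9000·0.0600 = 0.1140 m before braking
robot under decel: 1.9000²/(2·0.5000) = 3.6100 m
person approaches 2.0000·(0.0600+3.8000) = 7.7200 m
margins: 0.0000+0.0250+0.0300 = 0.0550 m
sum ≈ 0.1140+3.6100+7.7200+0.0550 ≈ 11.4990 m = S ✓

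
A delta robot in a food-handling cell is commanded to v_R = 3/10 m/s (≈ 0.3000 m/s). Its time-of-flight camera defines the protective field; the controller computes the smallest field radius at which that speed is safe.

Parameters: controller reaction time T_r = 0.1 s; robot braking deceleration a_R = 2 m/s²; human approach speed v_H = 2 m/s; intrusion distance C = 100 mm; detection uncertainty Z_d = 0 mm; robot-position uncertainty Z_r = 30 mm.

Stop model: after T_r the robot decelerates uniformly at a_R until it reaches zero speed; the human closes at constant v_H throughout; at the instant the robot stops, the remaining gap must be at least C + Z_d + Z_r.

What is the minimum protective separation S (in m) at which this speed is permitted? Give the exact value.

S_min = 273/400 m = 0.6825 m

stop time T_s = (3/10)/2 = 0.1500 s
robot in T_r: 0.3000·0.1000 = 0.0300 m
braking distance = 0.3000²/(2·2.0000) = 0.0225 m
person approaches 2.0000·(0.1000+0.1500) = 0.5000 m
residual clearance needed = 0.1000+0.0000+0.0300 = 0.1300 m
S_min ≈ 0.0300+0.0225+0.5000+0.1300  ⇒  S_min = 273/400 m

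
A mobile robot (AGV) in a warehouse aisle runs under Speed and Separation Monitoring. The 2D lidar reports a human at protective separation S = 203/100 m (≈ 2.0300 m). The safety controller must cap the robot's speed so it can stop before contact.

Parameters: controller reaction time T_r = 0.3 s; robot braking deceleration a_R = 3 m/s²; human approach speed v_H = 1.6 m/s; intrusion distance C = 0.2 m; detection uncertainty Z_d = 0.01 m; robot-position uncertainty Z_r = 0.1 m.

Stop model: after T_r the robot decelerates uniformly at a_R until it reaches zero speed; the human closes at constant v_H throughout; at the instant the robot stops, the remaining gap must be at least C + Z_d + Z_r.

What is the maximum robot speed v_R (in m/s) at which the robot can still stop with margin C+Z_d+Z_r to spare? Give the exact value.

at the boundary: (1/6)·v² + (5/6)·v + (-31/25) = 0
  disc = (5/6)² − 4·(1/6)·(-31/25) = 1369/900 ; √disc = 37/30
  v_R = (−(5/6) + 37/30) / (2·(1/6)) = 6/5 m/s
check:
T_s = v_R/a_R = (6/5)/3 = 0.4000 s
robot covers v_R·T_r = 1.2000·0.3000 = 0.3600 m before braking
robot covers 1.2000·0.4000 − ½·3.0000·0.4000² = 0.2400 m while stopping
person approaches 1.6000·(0.3000+0.4000) = 1.1200 m
residual clearance needed = 0.2000+0.0100+0.1000 = 0.3100 m
sum ≈ 0.3600+0.2400+1.1200+0.3100 ≈ 2.0300 m = S ✓

v_R_max = 6/5 m/s = 1.2000 m/s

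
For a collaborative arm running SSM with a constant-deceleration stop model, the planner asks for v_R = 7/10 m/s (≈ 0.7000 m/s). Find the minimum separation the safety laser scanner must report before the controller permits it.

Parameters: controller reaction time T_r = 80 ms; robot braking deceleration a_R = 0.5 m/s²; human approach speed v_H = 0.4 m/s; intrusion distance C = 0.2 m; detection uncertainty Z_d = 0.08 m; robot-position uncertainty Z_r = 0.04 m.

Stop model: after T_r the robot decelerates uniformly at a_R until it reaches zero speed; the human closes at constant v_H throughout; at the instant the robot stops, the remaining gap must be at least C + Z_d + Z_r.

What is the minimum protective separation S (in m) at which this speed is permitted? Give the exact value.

S_min = 729/500 m = 1.4580 m

stop time T_s = (7/10)/(1/2) = 1.4000 s
reaction-phase robot travel = 0.7000·0.0800 = 0.0560 m
braking distance = 0.7000²/(2·0.5000) = 0.4900 m
person approaches 0.4000·(0.0800+1.4000) = 0.5920 m
margins: 0.2000+0.0800+0.0400 = 0.3200 m
S_min ≈ 0.0560+0.4900+0.5920+0.3200  ⇒  S_min = 729/500 m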